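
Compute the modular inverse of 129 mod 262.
65

gcd(129, 262) = 1, so the inverse exists.
Extended Euclidean algorithm on (262, 129):
262 = 2 × 129 + 4  ⟹  4 = (1)·262 + (-2)·129
129 = 32 × 4 + 1  ⟹  1 = (-32)·262 + (65)·129
So (65)·129 ≡ 1 (mod 262), i.e. 129^(-1) ≡ 65 (mod 262).
Check: 129 × 65 = 8385 ≡ 1 (mod 262)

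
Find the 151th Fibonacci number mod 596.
449

Matrix identity: Q^n = [[F_(n+1), F_n], [F_n, F_(n-1)]] with Q = [[1,1],[1,0]].
n = 151 = 10010111₂. Square-and-multiply, entries mod 596:
Q^1 = [[1,1],[1,0]]
Q^2 = (Q^1)² = [[2,1],[1,1]]
Q^4 = (Q^2)² = [[5,3],[3,2]]
Q^9 = (Q^4)²·Q = [[55,34],[34,21]]
Q^18 = (Q^9)² = [[9,200],[200,405]]
Q^37 = (Q^18)²·Q = [[105,149],[149,552]]
Q^75 = (Q^37)²·Q = [[595,446],[446,149]]
Q^151 = (Q^75)²·Q = [[301,449],[449,448]]
F_151 mod 596 = Q^151[0][1] = 449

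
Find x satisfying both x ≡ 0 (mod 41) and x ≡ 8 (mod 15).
533

Using Chinese Remainder Theorem:
M = 41 × 15 = 615
M1 = 15, M2 = 41
y1 = 15^(-1) mod 41 = 11
y2 = 41^(-1) mod 15 = 11
x = (0×15×11 + 8×41×11) mod 615 = 533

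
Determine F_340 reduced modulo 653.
108

Matrix identity: Q^n = [[F_(n+1), F_n], [F_n, F_(n-1)]] with Q = [[1,1],[1,0]].
n = 340 = 101010100₂. Square-and-multiply, entries mod 653:
Q^1 = [[1,1],[1,0]]
Q^2 = (Q^1)² = [[2,1],[1,1]]
Q^5 = (Q^2)²·Q = [[8,5],[5,3]]
Q^10 = (Q^5)² = [[89,55],[55,34]]
Q^21 = (Q^10)²·Q = [[80,498],[498,235]]
Q^42 = (Q^21)² = [[387,150],[150,237]]
Q^85 = (Q^42)²·Q = [[98,530],[530,221]]
Q^170 = (Q^85)² = [[572,596],[596,629]]
Q^340 = (Q^170)² = [[15,108],[108,560]]
F_340 mod 653 = Q^340[0][1] = 108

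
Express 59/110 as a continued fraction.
[0; 1, 1, 6, 2, 1, 2]

Euclidean algorithm steps:
59 = 0 × 110 + 59
110 = 1 × 59 + 51
59 = 1 × 51 + 8
51 = 6 × 8 + 3
8 = 2 × 3 + 2
3 = 1 × 2 + 1
2 = 2 × 1 + 0
Continued fraction: [0; 1, 1, 6, 2, 1, 2]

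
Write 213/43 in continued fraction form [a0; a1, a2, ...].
[4; 1, 20, 2]

Euclidean algorithm steps:
213 = 4 × 43 + 41
43 = 1 × 41 + 2
41 = 20 × 2 + 1
2 = 2 × 1 + 0
Continued fraction: [4; 1, 20, 2]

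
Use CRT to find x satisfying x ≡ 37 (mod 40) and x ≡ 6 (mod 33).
237

Using Chinese Remainder Theorem:
M = 40 × 33 = 1320
M1 = 33, M2 = 40
y1 = 33^(-1) mod 40 = 17
y2 = 40^(-1) mod 33 = 19
x = (37×33×17 + 6×40×19) mod 1320 = 237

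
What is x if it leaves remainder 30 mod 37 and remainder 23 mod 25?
548

Using Chinese Remainder Theorem:
M = 37 × 25 = 925
M1 = 25, M2 = 37
y1 = 25^(-1) mod 37 = 3
y2 = 37^(-1) mod 25 = 23
x = (30×25×3 + 23×37×23) mod 925 = 548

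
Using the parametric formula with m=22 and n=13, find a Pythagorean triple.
(315, 572, 653)

Euclid's formula: a = m² - n², b = 2mn, c = m² + n²
m = 22, n = 13
a = 22² - 13² = 484 - 169 = 315
b = 2 × 22 × 13 = 572
c = 22² + 13² = 484 + 169 = 653
Verification: 315² + 572² = 99225 + 327184 = 426409 = 653² ✓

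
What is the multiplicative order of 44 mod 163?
162

163 is prime, so ord(44) divides φ(163) = 162.
Divisors of 162: 1, 2, 3, 6, 9, 18, 27, 54, 81, 162.
Repeated squaring: 44^1 ≡ 44, 44^2 ≡ 143, 44^4 ≡ 74, 44^8 ≡ 97, 44^16 ≡ 118, 44^32 ≡ 69, 44^64 ≡ 34, 44^128 ≡ 15 (mod 163).
Test 44^d mod 163 for each divisor d in increasing order:
44^1 ≡ 44
44^2 ≡ 143
44^3 = 44^2·44^1 ≡ 98
44^6 = 44^4·44^2 ≡ 150
44^9 = 44^8·44^1 ≡ 30
44^18 = 44^16·44^2 ≡ 85
44^27 = 44^16·44^8·44^2·44^1 ≡ 105
44^54 = 44^32·44^16·44^4·44^2 ≡ 104
44^81 = 44^64·44^16·44^1 ≡ 162
44^162 = 44^128·44^32·44^2 ≡ 1  ← first divisor giving 1
The order is 162.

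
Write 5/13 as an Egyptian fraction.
1/3 + 1/20 + 1/780

Greedy algorithm:
5/13: ceiling(13/5) = 3, use 1/3
2/39: ceiling(39/2) = 20, use 1/20
1/780: ceiling(780/1) = 780, use 1/780
Result: 5/13 = 1/3 + 1/20 + 1/780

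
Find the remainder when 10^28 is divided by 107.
12

Repeated squaring. Binary of 28 = 11100.
10^1 ≡ 10 (mod 107); 10^2 ≡ 100 (mod 107); 10^4 ≡ 49 (mod 107); 10^8 ≡ 47 (mod 107); 10^16 ≡ 69 (mod 107)
10^28 = 10^4 × 10^8 × 10^16 ≡ 12 (mod 107)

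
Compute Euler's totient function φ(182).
72

182 = 2 × 7 × 13
φ(n) = n × ∏(1 - 1/p) for each prime p dividing n
φ(182) = 182 × (1 - 1/2) × (1 - 1/7) × (1 - 1/13) = 72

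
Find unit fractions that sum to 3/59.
1/20 + 1/1180

Greedy algorithm:
3/59: ceiling(59/3) = 20, use 1/20
1/1180: ceiling(1180/1) = 1180, use 1/1180
Result: 3/59 = 1/20 + 1/1180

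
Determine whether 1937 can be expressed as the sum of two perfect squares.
1² + 44² (a=1, b=44)

Factorization: 1937 = 13 × 149
By Fermat: n is sum of two squares iff every prime p ≡ 3 (mod 4) appears to even power.
All primes ≡ 3 (mod 4) appear to even power.
Search a = 0, 1, 2, … for 1937 - a² a perfect square: first hit at a = 1: 1937 - 1 = 1936 = 44².
1937 = 1² + 44² = 1 + 1936 ✓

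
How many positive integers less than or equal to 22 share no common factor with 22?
10

22 = 2 × 11
φ(n) = n × ∏(1 - 1/p) for each prime p dividing n
φ(22) = 22 × (1 - 1/2) × (1 - 1/11) = 10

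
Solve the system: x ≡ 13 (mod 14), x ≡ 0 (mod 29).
377

Using Chinese Remainder Theorem:
M = 14 × 29 = 406
M1 = 29, M2 = 14
y1 = 29^(-1) mod 14 = 1
y2 = 14^(-1) mod 29 = 27
x = (13×29×1 + 0×14×27) mod 406 = 377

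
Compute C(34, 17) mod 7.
1

Using Lucas' theorem:
Write n=34 and k=17 in base 7:
n in base 7: [4, 6]
k in base 7: [2, 3]
C(34,17) mod 7 = ∏ C(n_i, k_i) mod 7
Digit binomials (mod 7): C(4,2) = 6; C(6,3) = 20 ≡ 6
Product: 6 × 6 = 36 ≡ 1 (mod 7)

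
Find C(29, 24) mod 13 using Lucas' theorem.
0

Using Lucas' theorem:
Write n=29 and k=24 in base 13:
n in base 13: [2, 3]
k in base 13: [1, 11]
C(29,24) mod 13 = ∏ C(n_i, k_i) mod 13
Digit binomials (mod 13): C(2,1) = 2; C(3,11) = 0 (k_i > n_i)
Product: 2 × 0 = 0 ≡ 0 (mod 13)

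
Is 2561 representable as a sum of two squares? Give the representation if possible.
25² + 44² (a=25, b=44)

Factorization: 2561 = 13 × 197
By Fermat: n is sum of two squares iff every prime p ≡ 3 (mod 4) appears to even power.
All primes ≡ 3 (mod 4) appear to even power.
Search a = 0, 1, 2, … for 2561 - a² a perfect square: first hit at a = 25: 2561 - 625 = 1936 = 44².
2561 = 25² + 44² = 625 + 1936 ✓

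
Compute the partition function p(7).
15

p(n) counts ways to write n as a sum of positive integers (order ignored).
Examples: 7; 6 + 1; 5 + 2; 5 + 1 + 1; 4 + 3; ... (15 total)
p(7) = 15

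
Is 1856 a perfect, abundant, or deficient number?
abundant

Proper divisors of 1856: sum = 1 + 2 + 4 + 8 + 16 + 29 + 32 + 58 + 64 + 116 + 232 + 464 + 928 = 1954
Since 1954 > 1856, 1856 is abundant.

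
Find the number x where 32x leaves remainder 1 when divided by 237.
200

gcd(32, 237) = 1, so the inverse exists.
Extended Euclidean algorithm on (237, 32):
237 = 7 × 32 + 13  ⟹  13 = (1)·237 + (-7)·32
32 = 2 × 13 + 6  ⟹  6 = (-2)·237 + (15)·32
13 = 2 × 6 + 1  ⟹  1 = (5)·237 + (-37)·32
So (-37)·32 ≡ 1 (mod 237), i.e. 32^(-1) ≡ -37 ≡ 200 (mod 237).
Check: 32 × 200 = 6400 ≡ 1 (mod 237)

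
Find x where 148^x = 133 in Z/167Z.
66

Baby-step giant-step with step n = ⌈√167⌉ = 13.
Baby steps 148^j mod 167 (j:value) for j=0..12: 0:1, 1:148, 2:27, 3:155, 4:61, 5:10, 6:144, 7:103, 8:47, 9:109, 10:100, 11:104, 12:28.
Giant-step multiplier: 148^(-13) ≡ 148^(166-13) = 148^153 ≡ 70 (mod 167).
Giant steps γ_i = 133·70^i mod 167: γ_0=133, γ_1=125, γ_2=66, γ_3=111, γ_4=88, γ_5=148 (in table at j=1).
x = i·n + j = 5·13 + 1 = 66.
Check: 148^66 ≡ 133 (mod 167).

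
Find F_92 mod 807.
249

Matrix identity: Q^n = [[F_(n+1), F_n], [F_n, F_(n-1)]] with Q = [[1,1],[1,0]].
n = 92 = 1011100₂. Square-and-multiply, entries mod 807:
Q^1 = [[1,1],[1,0]]
Q^2 = (Q^1)² = [[2,1],[1,1]]
Q^5 = (Q^2)²·Q = [[8,5],[5,3]]
Q^11 = (Q^5)²·Q = [[144,89],[89,55]]
Q^23 = (Q^11)²·Q = [[369,412],[412,764]]
Q^46 = (Q^23)² = [[52,350],[350,509]]
Q^92 = (Q^46)² = [[119,249],[249,677]]
F_92 mod 807 = Q^92[0][1] = 249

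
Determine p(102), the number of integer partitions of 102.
241265379

p(n) counts ways to write n as a sum of positive integers (order ignored).
Euler's pentagonal recurrence: p(k) = p(k-1) + p(k-2) - p(k-5) - p(k-7) + p(k-12) + p(k-15) - ... (offsets j(3j∓1)/2, signs ++--, p(0)=1, p(<0)=0).
DP table for k = 0..101: p(0)=1, p(1)=1, p(2)=2, p(3)=3, p(4)=5, p(5)=7, p(6)=11, p(7)=15, p(8)=22, p(9)=30, p(10)=42, p(11)=56, p(12)=77, p(13)=101, p(14)=135, p(15)=176, p(16)=231, p(17)=297, p(18)=385, p(19)=490, p(20)=627, p(21)=792, p(22)=1002, p(23)=1255, p(24)=1575, p(25)=1958, p(26)=2436, p(27)=3010, p(28)=3718, p(29)=4565, p(30)=5604, p(31)=6842, p(32)=8349, p(33)=10143, p(34)=12310, p(35)=14883, p(36)=17977, p(37)=21637, p(38)=26015, p(39)=31185, p(40)=37338, p(41)=44583, p(42)=53174, p(43)=63261, p(44)=75175, p(45)=89134, p(46)=105558, p(47)=124754, p(48)=147273, p(49)=173525, p(50)=204226, p(51)=239943, p(52)=281589, p(53)=329931, p(54)=386155, p(55)=451276, p(56)=526823, p(57)=614154, p(58)=715220, p(59)=831820, p(60)=966467, p(61)=1121505, p(62)=1300156, p(63)=1505499, p(64)=1741630, p(65)=2012558, p(66)=2323520, p(67)=2679689, p(68)=3087735, p(69)=3554345, p(70)=4087968, p(71)=4697205, p(72)=5392783, p(73)=6185689, p(74)=7089500, p(75)=8118264, p(76)=9289091, p(77)=10619863, p(78)=12132164, p(79)=13848650, p(80)=15796476, p(81)=18004327, p(82)=20506255, p(83)=23338469, p(84)=26543660, p(85)=30167357, p(86)=34262962, p(87)=38887673, p(88)=44108109, p(89)=49995925, p(90)=56634173, p(91)=64112359, p(92)=72533807, p(93)=82010177, p(94)=92669720, p(95)=104651419, p(96)=118114304, p(97)=133230930, p(98)=150198136, p(99)=169229875, p(100)=190569292, p(101)=214481126.
Final step: p(102) = p(101) + p(100) - p(97) - p(95) + p(90) + p(87) - p(80) - p(76) + p(67) + p(62) - p(51) - p(45) + p(32) + p(25) - p(10) - p(2)
= 214481126 + 190569292 - 133230930 - 104651419 + 56634173 + 38887673 - 15796476 - 9289091 + 2679689 + 1300156 - 239943 - 89134 + 8349 + 1958 - 42 - 2
= 241265379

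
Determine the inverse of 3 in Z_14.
5

gcd(3, 14) = 1, so the inverse exists.
Extended Euclidean algorithm on (14, 3):
14 = 4 × 3 + 2  ⟹  2 = (1)·14 + (-4)·3
3 = 1 × 2 + 1  ⟹  1 = (-1)·14 + (5)·3
So (5)·3 ≡ 1 (mod 14), i.e. 3^(-1) ≡ 5 (mod 14).
Check: 3 × 5 = 15 ≡ 1 (mod 14)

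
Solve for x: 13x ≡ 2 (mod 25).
x ≡ 4 (mod 25)

gcd(13, 25) = 1, which divides 2, so solutions exist.
Find 13^(-1) mod 25 by the extended Euclidean algorithm:
25 = 1 × 13 + 12  ⟹  12 = (1)·25 + (-1)·13
13 = 1 × 12 + 1  ⟹  1 = (-1)·25 + (2)·13
So (2)·13 ≡ 1 (mod 25), i.e. 13^(-1) ≡ 2 (mod 25).
x ≡ 2 × 2 = 4 ≡ 4 (mod 25).
Check: 13 × 4 = 52 ≡ 2 (mod 25).
Unique solution: x ≡ 4 (mod 25)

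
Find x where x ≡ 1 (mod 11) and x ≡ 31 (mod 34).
133

Using Chinese Remainder Theorem:
M = 11 × 34 = 374
M1 = 34, M2 = 11
y1 = 34^(-1) mod 11 = 1
y2 = 11^(-1) mod 34 = 31
x = (1×34×1 + 31×11×31) mod 374 = 133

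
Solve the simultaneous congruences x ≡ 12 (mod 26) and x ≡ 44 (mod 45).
584

Using Chinese Remainder Theorem:
M = 26 × 45 = 1170
M1 = 45, M2 = 26
y1 = 45^(-1) mod 26 = 11
y2 = 26^(-1) mod 45 = 26
x = (12×45×11 + 44×26×26) mod 1170 = 584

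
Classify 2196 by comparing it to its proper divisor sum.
abundant

Proper divisors of 2196: sum = 1 + 2 + 3 + 4 + 6 + 9 + 12 + 18 + ... + 366 + 549 + 732 + 1098 (17 divisors) = 3446
Since 3446 > 2196, 2196 is abundant.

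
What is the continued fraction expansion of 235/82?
[2; 1, 6, 2, 5]

Euclidean algorithm steps:
235 = 2 × 82 + 71
82 = 1 × 71 + 11
71 = 6 × 11 + 5
11 = 2 × 5 + 1
5 = 5 × 1 + 0
Continued fraction: [2; 1, 6, 2, 5]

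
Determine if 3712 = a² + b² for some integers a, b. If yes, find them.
24² + 56² (a=24, b=56)

Factorization: 3712 = 2^7 × 29
By Fermat: n is sum of two squares iff every prime p ≡ 3 (mod 4) appears to even power.
All primes ≡ 3 (mod 4) appear to even power.
Search a = 0, 1, 2, … for 3712 - a² a perfect square: first hit at a = 24: 3712 - 576 = 3136 = 56².
3712 = 24² + 56² = 576 + 3136 ✓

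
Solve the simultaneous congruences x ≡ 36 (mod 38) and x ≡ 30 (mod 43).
1062

Using Chinese Remainder Theorem:
M = 38 × 43 = 1634
M1 = 43, M2 = 38
y1 = 43^(-1) mod 38 = 23
y2 = 38^(-1) mod 43 = 17
x = (36×43×23 + 30×38×17) mod 1634 = 1062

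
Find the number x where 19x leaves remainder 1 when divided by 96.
91

gcd(19, 96) = 1, so the inverse exists.
Extended Euclidean algorithm on (96, 19):
96 = 5 × 19 + 1  ⟹  1 = (1)·96 + (-5)·19
So (-5)·19 ≡ 1 (mod 96), i.e. 19^(-1) ≡ -5 ≡ 91 (mod 96).
Check: 19 × 91 = 1729 ≡ 1 (mod 96)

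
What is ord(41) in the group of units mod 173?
86

173 is prime, so ord(41) divides φ(173) = 172.
Divisors of 172: 1, 2, 4, 43, 86, 172.
Repeated squaring: 41^1 ≡ 41, 41^2 ≡ 124, 41^4 ≡ 152, 41^8 ≡ 95, 41^16 ≡ 29, 41^32 ≡ 149, 41^64 ≡ 57, 41^128 ≡ 135 (mod 173).
Test 41^d mod 173 for each divisor d in increasing order:
41^1 ≡ 41
41^2 ≡ 124
41^4 ≡ 152
41^43 = 41^32·41^8·41^2·41^1 ≡ 172
41^86 = 41^64·41^16·41^4·41^2 ≡ 1  ← first divisor giving 1
The order is 86.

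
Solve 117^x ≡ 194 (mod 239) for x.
199

Baby-step giant-step with step n = ⌈√239⌉ = 16.
Baby steps 117^j mod 239 (j:value) for j=0..15: 0:1, 1:117, 2:66, 3:74, 4:54, 5:104, 6:218, 7:172, 8:48, 9:119, 10:61, 11:206, 12:202, 13:212, 14:187, 15:130.
Giant-step multiplier: 117^(-16) ≡ 117^(238-16) = 117^222 ≡ 25 (mod 239).
Giant steps γ_i = 194·25^i mod 239: γ_0=194, γ_1=70, γ_2=77, γ_3=13, γ_4=86, γ_5=238, γ_6=214, γ_7=92, γ_8=149, γ_9=140, γ_10=154, γ_11=26, γ_12=172 (in table at j=7).
x = i·n + j = 12·16 + 7 = 199.
Check: 117^199 ≡ 194 (mod 239).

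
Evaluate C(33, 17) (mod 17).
1

Using Lucas' theorem:
Write n=33 and k=17 in base 17:
n in base 17: [1, 16]
k in base 17: [1, 0]
C(33,17) mod 17 = ∏ C(n_i, k_i) mod 17
Digit binomials (mod 17): C(1,1) = 1; C(16,0) = 1
Product: 1 × 1 = 1 ≡ 1 (mod 17)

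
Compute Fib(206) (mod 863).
268

Matrix identity: Q^n = [[F_(n+1), F_n], [F_n, F_(n-1)]] with Q = [[1,1],[1,0]].
n = 206 = 11001110₂. Square-and-multiply, entries mod 863:
Q^1 = [[1,1],[1,0]]
Q^3 = (Q^1)²·Q = [[3,2],[2,1]]
Q^6 = (Q^3)² = [[13,8],[8,5]]
Q^12 = (Q^6)² = [[233,144],[144,89]]
Q^25 = (Q^12)²·Q = [[573,807],[807,629]]
Q^51 = (Q^25)²·Q = [[75,73],[73,2]]
Q^103 = (Q^51)²·Q = [[178,598],[598,443]]
Q^206 = (Q^103)² = [[75,268],[268,670]]
F_206 mod 863 = Q^206[0][1] = 268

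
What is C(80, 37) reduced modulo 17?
11

Using Lucas' theorem:
Write n=80 and k=37 in base 17:
n in base 17: [4, 12]
k in base 17: [2, 3]
C(80,37) mod 17 = ∏ C(n_i, k_i) mod 17
Digit binomials (mod 17): C(4,2) = 6; C(12,3) = 220 ≡ 16
Product: 6 × 16 = 96 ≡ 11 (mod 17)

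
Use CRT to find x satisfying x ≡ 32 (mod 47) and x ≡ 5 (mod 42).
173

Using Chinese Remainder Theorem:
M = 47 × 42 = 1974
M1 = 42, M2 = 47
y1 = 42^(-1) mod 47 = 28
y2 = 47^(-1) mod 42 = 17
x = (32×42×28 + 5×47×17) mod 1974 = 173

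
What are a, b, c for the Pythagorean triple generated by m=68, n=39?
(3103, 5304, 6145)

Euclid's formula: a = m² - n², b = 2mn, c = m² + n²
m = 68, n = 39
a = 68² - 39² = 4624 - 1521 = 3103
b = 2 × 68 × 39 = 5304
c = 68² + 39² = 4624 + 1521 = 6145
Verification: 3103² + 5304² = 9628609 + 28132416 = 37761025 = 6145² ✓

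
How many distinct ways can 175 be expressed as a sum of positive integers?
435157697830

p(n) counts ways to write n as a sum of positive integers (order ignored).
Euler's pentagonal recurrence: p(k) = p(k-1) + p(k-2) - p(k-5) - p(k-7) + p(k-12) + p(k-15) - ... (offsets j(3j∓1)/2, signs ++--, p(0)=1, p(<0)=0).
DP table for k = 0..174: p(0)=1, p(1)=1, p(2)=2, p(3)=3, p(4)=5, p(5)=7, p(6)=11, p(7)=15, p(8)=22, p(9)=30, p(10)=42, p(11)=56, p(12)=77, p(13)=101, p(14)=135, p(15)=176, p(16)=231, p(17)=297, p(18)=385, p(19)=490, p(20)=627, p(21)=792, p(22)=1002, p(23)=1255, p(24)=1575, p(25)=1958, p(26)=2436, p(27)=3010, p(28)=3718, p(29)=4565, p(30)=5604, p(31)=6842, p(32)=8349, p(33)=10143, p(34)=12310, p(35)=14883, p(36)=17977, p(37)=21637, p(38)=26015, p(39)=31185, p(40)=37338, p(41)=44583, p(42)=53174, p(43)=63261, p(44)=75175, p(45)=89134, p(46)=105558, p(47)=124754, p(48)=147273, p(49)=173525, p(50)=204226, p(51)=239943, p(52)=281589, p(53)=329931, p(54)=386155, p(55)=451276, p(56)=526823, p(57)=614154, p(58)=715220, p(59)=831820, p(60)=966467, p(61)=1121505, p(62)=1300156, p(63)=1505499, p(64)=1741630, p(65)=2012558, p(66)=2323520, p(67)=2679689, p(68)=3087735, p(69)=3554345, p(70)=4087968, p(71)=4697205, p(72)=5392783, p(73)=6185689, p(74)=7089500, p(75)=8118264, p(76)=9289091, p(77)=10619863, p(78)=12132164, p(79)=13848650, p(80)=15796476, p(81)=18004327, p(82)=20506255, p(83)=23338469, p(84)=26543660, p(85)=30167357, p(86)=34262962, p(87)=38887673, p(88)=44108109, p(89)=49995925, p(90)=56634173, p(91)=64112359, p(92)=72533807, p(93)=82010177, p(94)=92669720, p(95)=104651419, p(96)=118114304, p(97)=133230930, p(98)=150198136, p(99)=169229875, p(100)=190569292, p(101)=214481126, p(102)=241265379, p(103)=271248950, p(104)=304801365, p(105)=342325709, p(106)=384276336, p(107)=431149389, p(108)=483502844, p(109)=541946240, p(110)=607163746, p(111)=679903203, p(112)=761002156, p(113)=851376628, p(114)=952050665, p(115)=1064144451, p(116)=1188908248, p(117)=1327710076, p(118)=1482074143, p(119)=1653668665, p(120)=1844349560, p(121)=2056148051, p(122)=2291320912, p(123)=2552338241, p(124)=2841940500, p(125)=3163127352, p(126)=3519222692, p(127)=3913864295, p(128)=4351078600, p(129)=4835271870, p(130)=5371315400, p(131)=5964539504, p(132)=6620830889, p(133)=7346629512, p(134)=8149040695, p(135)=9035836076, p(136)=10015581680, p(137)=11097645016, p(138)=12292341831, p(139)=13610949895, p(140)=15065878135, p(141)=16670689208, p(142)=18440293320, p(143)=20390982757, p(144)=22540654445, p(145)=24908858009, p(146)=27517052599, p(147)=30388671978, p(148)=33549419497, p(149)=37027355200, p(150)=40853235313, p(151)=45060624582, p(152)=49686288421, p(153)=54770336324, p(154)=60356673280, p(155)=66493182097, p(156)=73232243759, p(157)=80630964769, p(158)=88751778802, p(159)=97662728555, p(160)=107438159466, p(161)=118159068427, p(162)=129913904637, p(163)=142798995930, p(164)=156919475295, p(165)=172389800255, p(166)=189334822579, p(167)=207890420102, p(168)=228204732751, p(169)=250438925115, p(170)=274768617130, p(171)=301384802048, p(172)=330495499613, p(173)=362326859895, p(174)=397125074750.
Final step: p(175) = p(174) + p(173) - p(170) - p(168) + p(163) + p(160) - p(153) - p(149) + p(140) + p(135) - p(124) - p(118) + p(105) + p(98) - p(83) - p(75) + p(58) + p(49) - p(30) - p(20)
= 397125074750 + 362326859895 - 274768617130 - 228204732751 + 142798995930 + 107438159466 - 54770336324 - 37027355200 + 15065878135 + 9035836076 - 2841940500 - 1482074143 + 342325709 + 150198136 - 23338469 - 8118264 + 715220 + 173525 - 5604 - 627
= 435157697830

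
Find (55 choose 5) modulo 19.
13

Using Lucas' theorem:
Write n=55 and k=5 in base 19:
n in base 19: [2, 17]
k in base 19: [0, 5]
C(55,5) mod 19 = ∏ C(n_i, k_i) mod 19
Digit binomials (mod 19): C(2,0) = 1; C(17,5) = 6188 ≡ 13
Product: 1 × 13 = 13 ≡ 13 (mod 19)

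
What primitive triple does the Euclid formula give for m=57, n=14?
(3053, 1596, 3445)

Euclid's formula: a = m² - n², b = 2mn, c = m² + n²
m = 57, n = 14
a = 57² - 14² = 3249 - 196 = 3053
b = 2 × 57 × 14 = 1596
c = 57² + 14² = 3249 + 196 = 3445
Verification: 3053² + 1596² = 9320809 + 2547216 = 11868025 = 3445² ✓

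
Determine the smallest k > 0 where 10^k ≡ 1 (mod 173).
43

173 is prime, so ord(10) divides φ(173) = 172.
Divisors of 172: 1, 2, 4, 43, 86, 172.
Repeated squaring: 10^1 ≡ 10, 10^2 ≡ 100, 10^4 ≡ 139, 10^8 ≡ 118, 10^16 ≡ 84, 10^32 ≡ 136, 10^64 ≡ 158, 10^128 ≡ 52 (mod 173).
Test 10^d mod 173 for each divisor d in increasing order:
10^1 ≡ 10
10^2 ≡ 100
10^4 ≡ 139
10^43 = 10^32·10^8·10^2·10^1 ≡ 1  ← first divisor giving 1
The order is 43.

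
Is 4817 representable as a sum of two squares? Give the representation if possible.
41² + 56² (a=41, b=56)

Factorization: 4817 = 4817
By Fermat: n is sum of two squares iff every prime p ≡ 3 (mod 4) appears to even power.
All primes ≡ 3 (mod 4) appear to even power.
Search a = 0, 1, 2, … for 4817 - a² a perfect square: first hit at a = 41: 4817 - 1681 = 3136 = 56².
4817 = 41² + 56² = 1681 + 3136 ✓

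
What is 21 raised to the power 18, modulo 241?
125

Repeated squaring. Binary of 18 = 10010.
21^1 ≡ 21 (mod 241); 21^2 ≡ 200 (mod 241); 21^4 ≡ 235 (mod 241); 21^8 ≡ 36 (mod 241); 21^16 ≡ 91 (mod 241)
21^18 = 21^2 × 21^16 ≡ 125 (mod 241)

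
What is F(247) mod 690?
13

Matrix identity: Q^n = [[F_(n+1), F_n], [F_n, F_(n-1)]] with Q = [[1,1],[1,0]].
n = 247 = 11110111₂. Square-and-multiply, entries mod 690:
Q^1 = [[1,1],[1,0]]
Q^3 = (Q^1)²·Q = [[3,2],[2,1]]
Q^7 = (Q^3)²·Q = [[21,13],[13,8]]
Q^15 = (Q^7)²·Q = [[297,610],[610,377]]
Q^30 = (Q^15)² = [[79,590],[590,179]]
Q^61 = (Q^30)²·Q = [[101,371],[371,420]]
Q^123 = (Q^61)²·Q = [[273,182],[182,91]]
Q^247 = (Q^123)²·Q = [[21,13],[13,8]]
F_247 mod 690 = Q^247[0][1] = 13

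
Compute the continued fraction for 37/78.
[0; 2, 9, 4]

Euclidean algorithm steps:
37 = 0 × 78 + 37
78 = 2 × 37 + 4
37 = 9 × 4 + 1
4 = 4 × 1 + 0
Continued fraction: [0; 2, 9, 4]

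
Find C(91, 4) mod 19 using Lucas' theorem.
16

Using Lucas' theorem:
Write n=91 and k=4 in base 19:
n in base 19: [4, 15]
k in base 19: [0, 4]
C(91,4) mod 19 = ∏ C(n_i, k_i) mod 19
Digit binomials (mod 19): C(4,0) = 1; C(15,4) = 1365 ≡ 16
Product: 1 × 16 = 16 ≡ 16 (mod 19)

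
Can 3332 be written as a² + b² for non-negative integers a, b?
14² + 56² (a=14, b=56)

Factorization: 3332 = 2^2 × 7^2 × 17
By Fermat: n is sum of two squares iff every prime p ≡ 3 (mod 4) appears to even power.
All primes ≡ 3 (mod 4) appear to even power.
Search a = 0, 1, 2, … for 3332 - a² a perfect square: first hit at a = 14: 3332 - 196 = 3136 = 56².
3332 = 14² + 56² = 196 + 3136 ✓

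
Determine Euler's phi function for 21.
12

21 = 3 × 7
φ(n) = n × ∏(1 - 1/p) for each prime p dividing n
φ(21) = 21 × (1 - 1/3) × (1 - 1/7) = 12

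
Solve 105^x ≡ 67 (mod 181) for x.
6

Baby-step giant-step with step n = ⌈√181⌉ = 14.
Baby steps 105^j mod 181 (j:value) for j=0..13: 0:1, 1:105, 2:165, 3:130, 4:75, 5:92, 6:67, 7:157, 8:14, 9:22, 10:138, 11:10, 12:145, 13:21.
h = 67 is already in the table at j=6, so x = 6.
Check: 105^6 ≡ 67 (mod 181).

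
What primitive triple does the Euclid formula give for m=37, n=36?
(73, 2664, 2665)

Euclid's formula: a = m² - n², b = 2mn, c = m² + n²
m = 37, n = 36
a = 37² - 36² = 1369 - 1296 = 73
b = 2 × 37 × 36 = 2664
c = 37² + 36² = 1369 + 1296 = 2665
Verification: 73² + 2664² = 5329 + 7096896 = 7102225 = 2665² ✓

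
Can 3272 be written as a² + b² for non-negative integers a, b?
34² + 46² (a=34, b=46)

Factorization: 3272 = 2^3 × 409
By Fermat: n is sum of two squares iff every prime p ≡ 3 (mod 4) appears to even power.
All primes ≡ 3 (mod 4) appear to even power.
Search a = 0, 1, 2, … for 3272 - a² a perfect square: first hit at a = 34: 3272 - 1156 = 2116 = 46².
3272 = 34² + 46² = 1156 + 2116 ✓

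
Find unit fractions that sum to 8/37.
1/5 + 1/62 + 1/11470

Greedy algorithm:
8/37: ceiling(37/8) = 5, use 1/5
3/185: ceiling(185/3) = 62, use 1/62
1/11470: ceiling(11470/1) = 11470, use 1/11470
Result: 8/37 = 1/5 + 1/62 + 1/11470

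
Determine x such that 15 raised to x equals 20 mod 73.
23

Baby-step giant-step with step n = ⌈√73⌉ = 9.
Baby steps 15^j mod 73 (j:value) for j=0..8: 0:1, 1:15, 2:6, 3:17, 4:36, 5:29, 6:70, 7:28, 8:55.
Giant-step multiplier: 15^(-9) ≡ 15^(72-9) = 15^63 ≡ 10 (mod 73).
Giant steps γ_i = 20·10^i mod 73: γ_0=20, γ_1=54, γ_2=29 (in table at j=5).
x = i·n + j = 2·9 + 5 = 23.
Check: 15^23 ≡ 20 (mod 73).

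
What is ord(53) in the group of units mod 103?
102

103 is prime, so ord(53) divides φ(103) = 102.
Divisors of 102: 1, 2, 3, 6, 17, 34, 51, 102.
Repeated squaring: 53^1 ≡ 53, 53^2 ≡ 28, 53^4 ≡ 63, 53^8 ≡ 55, 53^16 ≡ 38, 53^32 ≡ 2, 53^64 ≡ 4 (mod 103).
Test 53^d mod 103 for each divisor d in increasing order:
53^1 ≡ 53
53^2 ≡ 28
53^3 = 53^2·53^1 ≡ 42
53^6 = 53^4·53^2 ≡ 13
53^17 = 53^16·53^1 ≡ 57
53^34 = 53^32·53^2 ≡ 56
53^51 = 53^32·53^16·53^2·53^1 ≡ 102
53^102 = 53^64·53^32·53^4·53^2 ≡ 1  ← first divisor giving 1
The order is 102.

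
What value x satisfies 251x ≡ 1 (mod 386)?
203

gcd(251, 386) = 1, so the inverse exists.
Extended Euclidean algorithm on (386, 251):
386 = 1 × 251 + 135  ⟹  135 = (1)·386 + (-1)·251
251 = 1 × 135 + 116  ⟹  116 = (-1)·386 + (2)·251
135 = 1 × 116 + 19  ⟹  19 = (2)·386 + (-3)·251
116 = 6 × 19 + 2  ⟹  2 = (-13)·386 + (20)·251
19 = 9 × 2 + 1  ⟹  1 = (119)·386 + (-183)·251
So (-183)·251 ≡ 1 (mod 386), i.e. 251^(-1) ≡ -183 ≡ 203 (mod 386).
Check: 251 × 203 = 50953 ≡ 1 (mod 386)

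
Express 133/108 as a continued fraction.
[1; 4, 3, 8]

Euclidean algorithm steps:
133 = 1 × 108 + 25
108 = 4 × 25 + 8
25 = 3 × 8 + 1
8 = 8 × 1 + 0
Continued fraction: [1; 4, 3, 8]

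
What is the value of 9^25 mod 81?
0

Repeated squaring. Binary of 25 = 11001.
9^1 ≡ 9 (mod 81); 9^2 ≡ 0 (mod 81); 9^4 ≡ 0 (mod 81); 9^8 ≡ 0 (mod 81); 9^16 ≡ 0 (mod 81)
9^25 = 9^1 × 9^8 × 9^16 ≡ 0 (mod 81)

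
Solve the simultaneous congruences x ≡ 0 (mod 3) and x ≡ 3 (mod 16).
3

Using Chinese Remainder Theorem:
M = 3 × 16 = 48
M1 = 16, M2 = 3
y1 = 16^(-1) mod 3 = 1
y2 = 3^(-1) mod 16 = 11
x = (0×16×1 + 3×3×11) mod 48 = 3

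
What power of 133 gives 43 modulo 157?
119

Baby-step giant-step with step n = ⌈√157⌉ = 13.
Baby steps 133^j mod 157 (j:value) for j=0..12: 0:1, 1:133, 2:105, 3:149, 4:35, 5:102, 6:64, 7:34, 8:126, 9:116, 10:42, 11:91, 12:14.
Giant-step multiplier: 133^(-13) ≡ 133^(156-13) = 133^143 ≡ 107 (mod 157).
Giant steps γ_i = 43·107^i mod 157: γ_0=43, γ_1=48, γ_2=112, γ_3=52, γ_4=69, γ_5=4, γ_6=114, γ_7=109, γ_8=45, γ_9=105 (in table at j=2).
x = i·n + j = 9·13 + 2 = 119.
Check: 133^119 ≡ 43 (mod 157).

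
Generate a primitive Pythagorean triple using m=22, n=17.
(195, 748, 773)

Euclid's formula: a = m² - n², b = 2mn, c = m² + n²
m = 22, n = 17
a = 22² - 17² = 484 - 289 = 195
b = 2 × 22 × 17 = 748
c = 22² + 17² = 484 + 289 = 773
Verification: 195² + 748² = 38025 + 559504 = 597529 = 773² ✓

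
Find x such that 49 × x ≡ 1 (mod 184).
169

gcd(49, 184) = 1, so the inverse exists.
Extended Euclidean algorithm on (184, 49):
184 = 3 × 49 + 37  ⟹  37 = (1)·184 + (-3)·49
49 = 1 × 37 + 12  ⟹  12 = (-1)·184 + (4)·49
37 = 3 × 12 + 1  ⟹  1 = (4)·184 + (-15)·49
So (-15)·49 ≡ 1 (mod 184), i.e. 49^(-1) ≡ -15 ≡ 169 (mod 184).
Check: 49 × 169 = 8281 ≡ 1 (mod 184)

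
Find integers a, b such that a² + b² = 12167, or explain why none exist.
Not possible

Factorization: 12167 = 23^3
By Fermat: n is sum of two squares iff every prime p ≡ 3 (mod 4) appears to even power.
Prime(s) ≡ 3 (mod 4) with odd exponent: [(23, 3)]
Therefore 12167 cannot be expressed as a² + b².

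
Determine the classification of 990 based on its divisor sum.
abundant

Proper divisors of 990: sum = 1 + 2 + 3 + 5 + 6 + 9 + 10 + 11 + ... + 165 + 198 + 330 + 495 (23 divisors) = 1818
Since 1818 > 990, 990 is abundant.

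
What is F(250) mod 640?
535

Matrix identity: Q^n = [[F_(n+1), F_n], [F_n, F_(n-1)]] with Q = [[1,1],[1,0]].
n = 250 = 11111010₂. Square-and-multiply, entries mod 640:
Q^1 = [[1,1],[1,0]]
Q^3 = (Q^1)²·Q = [[3,2],[2,1]]
Q^7 = (Q^3)²·Q = [[21,13],[13,8]]
Q^15 = (Q^7)²·Q = [[347,610],[610,377]]
Q^31 = (Q^15)²·Q = [[389,349],[349,40]]
Q^62 = (Q^31)² = [[482,601],[601,521]]
Q^125 = (Q^62)²·Q = [[168,245],[245,563]]
Q^250 = (Q^125)² = [[569,535],[535,34]]
F_250 mod 640 = Q^250[0][1] = 535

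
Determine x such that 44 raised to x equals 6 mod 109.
17

Baby-step giant-step with step n = ⌈√109⌉ = 11.
Baby steps 44^j mod 109 (j:value) for j=0..10: 0:1, 1:44, 2:83, 3:55, 4:22, 5:96, 6:82, 7:11, 8:48, 9:41, 10:60.
Giant-step multiplier: 44^(-11) ≡ 44^(108-11) = 44^97 ≡ 50 (mod 109).
Giant steps γ_i = 6·50^i mod 109: γ_0=6, γ_1=82 (in table at j=6).
x = i·n + j = 1·11 + 6 = 17.
Check: 44^17 ≡ 6 (mod 109).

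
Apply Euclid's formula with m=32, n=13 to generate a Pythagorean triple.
(855, 832, 1193)

Euclid's formula: a = m² - n², b = 2mn, c = m² + n²
m = 32, n = 13
a = 32² - 13² = 1024 - 169 = 855
b = 2 × 32 × 13 = 832
c = 32² + 13² = 1024 + 169 = 1193
Verification: 855² + 832² = 731025 + 692224 = 1423249 = 1193² ✓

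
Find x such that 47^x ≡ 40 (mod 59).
13

Baby-step giant-step with step n = ⌈√59⌉ = 8.
Baby steps 47^j mod 59 (j:value) for j=0..7: 0:1, 1:47, 2:26, 3:42, 4:27, 5:30, 6:53, 7:13.
Giant-step multiplier: 47^(-8) ≡ 47^(58-8) = 47^50 ≡ 45 (mod 59).
Giant steps γ_i = 40·45^i mod 59: γ_0=40, γ_1=30 (in table at j=5).
x = i·n + j = 1·8 + 5 = 13.
Check: 47^13 ≡ 40 (mod 59).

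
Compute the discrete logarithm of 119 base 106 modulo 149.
14

Baby-step giant-step with step n = ⌈√149⌉ = 13.
Baby steps 106^j mod 149 (j:value) for j=0..12: 0:1, 1:106, 2:61, 3:59, 4:145, 5:23, 6:54, 7:62, 8:16, 9:57, 10:82, 11:50, 12:85.
Giant-step multiplier: 106^(-13) ≡ 106^(148-13) = 106^135 ≡ 66 (mod 149).
Giant steps γ_i = 119·66^i mod 149: γ_0=119, γ_1=106 (in table at j=1).
x = i·n + j = 1·13 + 1 = 14.
Check: 106^14 ≡ 119 (mod 149).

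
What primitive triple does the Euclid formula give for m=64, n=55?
(1071, 7040, 7121)

Euclid's formula: a = m² - n², b = 2mn, c = m² + n²
m = 64, n = 55
a = 64² - 55² = 4096 - 3025 = 1071
b = 2 × 64 × 55 = 7040
c = 64² + 55² = 4096 + 3025 = 7121
Verification: 1071² + 7040² = 1147041 + 49561600 = 50708641 = 7121² ✓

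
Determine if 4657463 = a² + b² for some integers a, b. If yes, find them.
Not possible

Factorization: 4657463 = 167^3
By Fermat: n is sum of two squares iff every prime p ≡ 3 (mod 4) appears to even power.
Prime(s) ≡ 3 (mod 4) with odd exponent: [(167, 3)]
Therefore 4657463 cannot be expressed as a² + b².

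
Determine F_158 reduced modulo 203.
90

Matrix identity: Q^n = [[F_(n+1), F_n], [F_n, F_(n-1)]] with Q = [[1,1],[1,0]].
n = 158 = 10011110₂. Square-and-multiply, entries mod 203:
Q^1 = [[1,1],[1,0]]
Q^2 = (Q^1)² = [[2,1],[1,1]]
Q^4 = (Q^2)² = [[5,3],[3,2]]
Q^9 = (Q^4)²·Q = [[55,34],[34,21]]
Q^19 = (Q^9)²·Q = [[66,121],[121,148]]
Q^39 = (Q^19)²·Q = [[28,118],[118,113]]
Q^79 = (Q^39)²·Q = [[84,92],[92,195]]
Q^158 = (Q^79)² = [[92,90],[90,2]]
F_158 mod 203 = Q^158[0][1] = 90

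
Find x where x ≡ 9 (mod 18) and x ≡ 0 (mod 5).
45

Using Chinese Remainder Theorem:
M = 18 × 5 = 90
M1 = 5, M2 = 18
y1 = 5^(-1) mod 18 = 11
y2 = 18^(-1) mod 5 = 2
x = (9×5×11 + 0×18×2) mod 90 = 45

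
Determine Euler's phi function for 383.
382

383 = 383
φ(n) = n × ∏(1 - 1/p) for each prime p dividing n
φ(383) = 383 × (1 - 1/383) = 382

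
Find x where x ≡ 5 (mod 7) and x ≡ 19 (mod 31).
19

Using Chinese Remainder Theorem:
M = 7 × 31 = 217
M1 = 31, M2 = 7
y1 = 31^(-1) mod 7 = 5
y2 = 7^(-1) mod 31 = 9
x = (5×31×5 + 19×7×9) mod 217 = 19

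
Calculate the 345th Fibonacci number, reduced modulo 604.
458

Matrix identity: Q^n = [[F_(n+1), F_n], [F_n, F_(n-1)]] with Q = [[1,1],[1,0]].
n = 345 = 101011001₂. Square-and-multiply, entries mod 604:
Q^1 = [[1,1],[1,0]]
Q^2 = (Q^1)² = [[2,1],[1,1]]
Q^5 = (Q^2)²·Q = [[8,5],[5,3]]
Q^10 = (Q^5)² = [[89,55],[55,34]]
Q^21 = (Q^10)²·Q = [[195,74],[74,121]]
Q^43 = (Q^21)²·Q = [[445,13],[13,432]]
Q^86 = (Q^43)² = [[82,529],[529,157]]
Q^172 = (Q^86)² = [[269,195],[195,74]]
Q^345 = (Q^172)²·Q = [[299,458],[458,445]]
F_345 mod 604 = Q^345[0][1] = 458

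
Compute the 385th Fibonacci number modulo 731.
599

Matrix identity: Q^n = [[F_(n+1), F_n], [F_n, F_(n-1)]] with Q = [[1,1],[1,0]].
n = 385 = 110000001₂. Square-and-multiply, entries mod 731:
Q^1 = [[1,1],[1,0]]
Q^3 = (Q^1)²·Q = [[3,2],[2,1]]
Q^6 = (Q^3)² = [[13,8],[8,5]]
Q^12 = (Q^6)² = [[233,144],[144,89]]
Q^24 = (Q^12)² = [[463,315],[315,148]]
Q^48 = (Q^24)² = [[726,212],[212,514]]
Q^96 = (Q^48)² = [[378,451],[451,658]]
Q^192 = (Q^96)² = [[522,127],[127,395]]
Q^385 = (Q^192)²·Q = [[98,599],[599,230]]
F_385 mod 731 = Q^385[0][1] = 599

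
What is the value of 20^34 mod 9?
7

Repeated squaring. Binary of 34 = 100010.
20^1 ≡ 2 (mod 9); 20^2 ≡ 4 (mod 9); 20^4 ≡ 7 (mod 9); 20^8 ≡ 4 (mod 9); 20^16 ≡ 7 (mod 9); 20^32 ≡ 4 (mod 9)
20^34 = 20^2 × 20^32 ≡ 7 (mod 9)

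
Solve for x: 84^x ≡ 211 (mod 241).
210

Baby-step giant-step with step n = ⌈√241⌉ = 16.
Baby steps 84^j mod 241 (j:value) for j=0..15: 0:1, 1:84, 2:67, 3:85, 4:151, 5:152, 6:236, 7:62, 8:147, 9:57, 10:209, 11:204, 12:25, 13:172, 14:229, 15:197.
Giant-step multiplier: 84^(-16) ≡ 84^(240-16) = 84^224 ≡ 119 (mod 241).
Giant steps γ_i = 211·119^i mod 241: γ_0=211, γ_1=45, γ_2=53, γ_3=41, γ_4=59, γ_5=32, γ_6=193, γ_7=72, γ_8=133, γ_9=162, γ_10=239, γ_11=3, γ_12=116, γ_13=67 (in table at j=2).
x = i·n + j = 13·16 + 2 = 210.
Check: 84^210 ≡ 211 (mod 241).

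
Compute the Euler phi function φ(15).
8

15 = 3 × 5
φ(n) = n × ∏(1 - 1/p) for each prime p dividing n
φ(15) = 15 × (1 - 1/3) × (1 - 1/5) = 8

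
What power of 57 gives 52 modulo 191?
130

Baby-step giant-step with step n = ⌈√191⌉ = 14.
Baby steps 57^j mod 191 (j:value) for j=0..13: 0:1, 1:57, 2:2, 3:114, 4:4, 5:37, 6:8, 7:74, 8:16, 9:148, 10:32, 11:105, 12:64, 13:19.
Giant-step multiplier: 57^(-14) ≡ 57^(190-14) = 57^176 ≡ 97 (mod 191).
Giant steps γ_i = 52·97^i mod 191: γ_0=52, γ_1=78, γ_2=117, γ_3=80, γ_4=120, γ_5=180, γ_6=79, γ_7=23, γ_8=130, γ_9=4 (in table at j=4).
x = i·n + j = 9·14 + 4 = 130.
Check: 57^130 ≡ 52 (mod 191).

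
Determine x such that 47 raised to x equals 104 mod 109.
14

Baby-step giant-step with step n = ⌈√109⌉ = 11.
Baby steps 47^j mod 109 (j:value) for j=0..10: 0:1, 1:47, 2:29, 3:55, 4:78, 5:69, 6:82, 7:39, 8:89, 9:41, 10:74.
Giant-step multiplier: 47^(-11) ≡ 47^(108-11) = 47^97 ≡ 98 (mod 109).
Giant steps γ_i = 104·98^i mod 109: γ_0=104, γ_1=55 (in table at j=3).
x = i·n + j = 1·11 + 3 = 14.
Check: 47^14 ≡ 104 (mod 109).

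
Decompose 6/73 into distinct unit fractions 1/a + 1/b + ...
1/13 + 1/190 + 1/180310

Greedy algorithm:
6/73: ceiling(73/6) = 13, use 1/13
5/949: ceiling(949/5) = 190, use 1/190
1/180310: ceiling(180310/1) = 180310, use 1/180310
Result: 6/73 = 1/13 + 1/190 + 1/180310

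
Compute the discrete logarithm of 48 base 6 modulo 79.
19

Baby-step giant-step with step n = ⌈√79⌉ = 9.
Baby steps 6^j mod 79 (j:value) for j=0..8: 0:1, 1:6, 2:36, 3:58, 4:32, 5:34, 6:46, 7:39, 8:76.
Giant-step multiplier: 6^(-9) ≡ 6^(78-9) = 6^69 ≡ 57 (mod 79).
Giant steps γ_i = 48·57^i mod 79: γ_0=48, γ_1=50, γ_2=6 (in table at j=1).
x = i·n + j = 2·9 + 1 = 19.
Check: 6^19 ≡ 48 (mod 79).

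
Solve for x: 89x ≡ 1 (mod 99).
89

gcd(89, 99) = 1, so the inverse exists.
Extended Euclidean algorithm on (99, 89):
99 = 1 × 89 + 10  ⟹  10 = (1)·99 + (-1)·89
89 = 8 × 10 + 9  ⟹  9 = (-8)·99 + (9)·89
10 = 1 × 9 + 1  ⟹  1 = (9)·99 + (-10)·89
So (-10)·89 ≡ 1 (mod 99), i.e. 89^(-1) ≡ -10 ≡ 89 (mod 99).
Check: 89 × 89 = 7921 ≡ 1 (mod 99)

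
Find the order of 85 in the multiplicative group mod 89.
22

89 is prime, so ord(85) divides φ(89) = 88.
Divisors of 88: 1, 2, 4, 8, 11, 22, 44, 88.
Repeated squaring: 85^1 ≡ 85, 85^2 ≡ 16, 85^4 ≡ 78, 85^8 ≡ 32, 85^16 ≡ 45, 85^32 ≡ 67, 85^64 ≡ 39 (mod 89).
Test 85^d mod 89 for each divisor d in increasing order:
85^1 ≡ 85
85^2 ≡ 16
85^4 ≡ 78
85^8 ≡ 32
85^11 = 85^8·85^2·85^1 ≡ 88
85^22 = 85^16·85^4·85^2 ≡ 1  ← first divisor giving 1
The order is 22.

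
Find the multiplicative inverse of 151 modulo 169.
122

gcd(151, 169) = 1, so the inverse exists.
Extended Euclidean algorithm on (169, 151):
169 = 1 × 151 + 18  ⟹  18 = (1)·169 + (-1)·151
151 = 8 × 18 + 7  ⟹  7 = (-8)·169 + (9)·151
18 = 2 × 7 + 4  ⟹  4 = (17)·169 + (-19)·151
7 = 1 × 4 + 3  ⟹  3 = (-25)·169 + (28)·151
4 = 1 × 3 + 1  ⟹  1 = (42)·169 + (-47)·151
So (-47)·151 ≡ 1 (mod 169), i.e. 151^(-1) ≡ -47 ≡ 122 (mod 169).
Check: 151 × 122 = 18422 ≡ 1 (mod 169)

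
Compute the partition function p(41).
44583

p(n) counts ways to write n as a sum of positive integers (order ignored).
Euler's pentagonal recurrence: p(k) = p(k-1) + p(k-2) - p(k-5) - p(k-7) + p(k-12) + p(k-15) - ... (offsets j(3j∓1)/2, signs ++--, p(0)=1, p(<0)=0).
DP table for k = 0..40: p(0)=1, p(1)=1, p(2)=2, p(3)=3, p(4)=5, p(5)=7, p(6)=11, p(7)=15, p(8)=22, p(9)=30, p(10)=42, p(11)=56, p(12)=77, p(13)=101, p(14)=135, p(15)=176, p(16)=231, p(17)=297, p(18)=385, p(19)=490, p(20)=627, p(21)=792, p(22)=1002, p(23)=1255, p(24)=1575, p(25)=1958, p(26)=2436, p(27)=3010, p(28)=3718, p(29)=4565, p(30)=5604, p(31)=6842, p(32)=8349, p(33)=10143, p(34)=12310, p(35)=14883, p(36)=17977, p(37)=21637, p(38)=26015, p(39)=31185, p(40)=37338.
Final step: p(41) = p(40) + p(39) - p(36) - p(34) + p(29) + p(26) - p(19) - p(15) + p(6) + p(1)
= 37338 + 31185 - 17977 - 12310 + 4565 + 2436 - 490 - 176 + 11 + 1
= 44583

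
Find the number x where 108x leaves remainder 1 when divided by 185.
12

gcd(108, 185) = 1, so the inverse exists.
Extended Euclidean algorithm on (185, 108):
185 = 1 × 108 + 77  ⟹  77 = (1)·185 + (-1)·108
108 = 1 × 77 + 31  ⟹  31 = (-1)·185 + (2)·108
77 = 2 × 31 + 15  ⟹  15 = (3)·185 + (-5)·108
31 = 2 × 15 + 1  ⟹  1 = (-7)·185 + (12)·108
So (12)·108 ≡ 1 (mod 185), i.e. 108^(-1) ≡ 12 (mod 185).
Check: 108 × 12 = 1296 ≡ 1 (mod 185)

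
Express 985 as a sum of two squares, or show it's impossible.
12² + 29² (a=12, b=29)

Factorization: 985 = 5 × 197
By Fermat: n is sum of two squares iff every prime p ≡ 3 (mod 4) appears to even power.
All primes ≡ 3 (mod 4) appear to even power.
Search a = 0, 1, 2, … for 985 - a² a perfect square: first hit at a = 12: 985 - 144 = 841 = 29².
985 = 12² + 29² = 144 + 841 ✓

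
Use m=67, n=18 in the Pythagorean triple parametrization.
(4165, 2412, 4813)

Euclid's formula: a = m² - n², b = 2mn, c = m² + n²
m = 67, n = 18
a = 67² - 18² = 4489 - 324 = 4165
b = 2 × 67 × 18 = 2412
c = 67² + 18² = 4489 + 324 = 4813
Verification: 4165² + 2412² = 17347225 + 5817744 = 23164969 = 4813² ✓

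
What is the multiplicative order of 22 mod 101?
50

101 is prime, so ord(22) divides φ(101) = 100.
Divisors of 100: 1, 2, 4, 5, 10, 20, 25, 50, 100.
Repeated squaring: 22^1 ≡ 22, 22^2 ≡ 80, 22^4 ≡ 37, 22^8 ≡ 56, 22^16 ≡ 5, 22^32 ≡ 25, 22^64 ≡ 19 (mod 101).
Test 22^d mod 101 for each divisor d in increasing order:
22^1 ≡ 22
22^2 ≡ 80
22^4 ≡ 37
22^5 = 22^4·22^1 ≡ 6
22^10 = 22^8·22^2 ≡ 36
22^20 = 22^16·22^4 ≡ 84
22^25 = 22^16·22^8·22^1 ≡ 100
22^50 = 22^32·22^16·22^2 ≡ 1  ← first divisor giving 1
The order is 50.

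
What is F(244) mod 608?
131

Matrix identity: Q^n = [[F_(n+1), F_n], [F_n, F_(n-1)]] with Q = [[1,1],[1,0]].
n = 244 = 11110100₂. Square-and-multiply, entries mod 608:
Q^1 = [[1,1],[1,0]]
Q^3 = (Q^1)²·Q = [[3,2],[2,1]]
Q^7 = (Q^3)²·Q = [[21,13],[13,8]]
Q^15 = (Q^7)²·Q = [[379,2],[2,377]]
Q^30 = (Q^15)² = [[157,296],[296,469]]
Q^61 = (Q^30)²·Q = [[249,393],[393,464]]
Q^122 = (Q^61)² = [[2,529],[529,81]]
Q^244 = (Q^122)² = [[165,131],[131,34]]
F_244 mod 608 = Q^244[0][1] = 131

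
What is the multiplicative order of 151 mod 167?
166

167 is prime, so ord(151) divides φ(167) = 166.
Divisors of 166: 1, 2, 83, 166.
Repeated squaring: 151^1 ≡ 151, 151^2 ≡ 89, 151^4 ≡ 72, 151^8 ≡ 7, 151^16 ≡ 49, 151^32 ≡ 63, 151^64 ≡ 128, 151^128 ≡ 18 (mod 167).
Test 151^d mod 167 for each divisor d in increasing order:
151^1 ≡ 151
151^2 ≡ 89
151^83 = 151^64·151^16·151^2·151^1 ≡ 166
151^166 = 151^128·151^32·151^4·151^2 ≡ 1  ← first divisor giving 1
The order is 166.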